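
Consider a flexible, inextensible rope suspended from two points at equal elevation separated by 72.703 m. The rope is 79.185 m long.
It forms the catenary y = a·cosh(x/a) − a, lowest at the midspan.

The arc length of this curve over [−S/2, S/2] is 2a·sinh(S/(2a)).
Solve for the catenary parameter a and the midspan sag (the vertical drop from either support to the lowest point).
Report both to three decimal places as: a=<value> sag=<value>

a=50.353 sag=13.702

seed: a₀ = √(S³/(24(L−S))) = √(72.703³/(24·6.482)) = 49.701370
iter 1: u=0.731398  f(a)=+1.756e-01  f'(a)=-2.751e-01  a ← 49.701370 − (+1.756e-01/-2.751e-01) = 50.339775
iter 2: u=0.722123  f(a)=+3.441e-03  f'(a)=-2.644e-01  a ← 50.339775 − (+3.441e-03/-2.644e-01) = 50.352789
iter 3: u=0.721936  f(a)=+1.379e-06  f'(a)=-2.642e-01  a ← 50.352789 − (+1.379e-06/-2.642e-01) = 50.352795
iter 4: u=0.721936  f(a)=+2.274e-13  f'(a)=-2.642e-01  a ← 50.352795 − (+2.274e-13/-2.642e-01) = 50.352795
converged: |Δa| < 1e-12 after 4 iterations
sag = a·(cosh(S/(2a)) − 1) = 50.352795·(cosh(0.721936) − 1) = 13.701635
T_max/T_min = cosh(S/(2a)) = 1.272113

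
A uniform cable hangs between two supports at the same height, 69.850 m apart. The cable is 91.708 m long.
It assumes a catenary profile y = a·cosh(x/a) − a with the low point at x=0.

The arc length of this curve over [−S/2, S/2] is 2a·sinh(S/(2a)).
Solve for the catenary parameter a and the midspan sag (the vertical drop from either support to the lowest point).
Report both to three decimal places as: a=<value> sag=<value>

seed: a₀ = √(S³/(24(L−S))) = √(69.850³/(24·21.858)) = 25.488178
iter 1: u=1.370243  f(a)=+2.146e+00  f'(a)=-2.060e+00  a ← 25.488178 − (+2.146e+00/-2.060e+00) = 26.530235
iter 2: u=1.316423  f(a)=+1.386e-01  f'(a)=-1.801e+00  a ← 26.530235 − (+1.386e-01/-1.801e+00) = 26.607198
iter 3: u=1.312615  f(a)=+6.668e-04  f'(a)=-1.784e+00  a ← 26.607198 − (+6.668e-04/-1.784e+00) = 26.607572
iter 4: u=1.312596  f(a)=+1.559e-08  f'(a)=-1.784e+00  a ← 26.607572 − (+1.559e-08/-1.784e+00) = 26.607572
iter 5: u=1.312596  f(a)=+1.421e-14  f'(a)=-1.784e+00  a ← 26.607572 − (+1.421e-14/-1.784e+00) = 26.607572
converged: |Δa| < 1e-12 after 5 iterations
sag = a·(cosh(S/(2a)) − 1) = 26.607572·(cosh(1.312596) − 1) = 26.407069
T_max/T_min = cosh(S/(2a)) = 1.992464

a=26.608 sag=26.407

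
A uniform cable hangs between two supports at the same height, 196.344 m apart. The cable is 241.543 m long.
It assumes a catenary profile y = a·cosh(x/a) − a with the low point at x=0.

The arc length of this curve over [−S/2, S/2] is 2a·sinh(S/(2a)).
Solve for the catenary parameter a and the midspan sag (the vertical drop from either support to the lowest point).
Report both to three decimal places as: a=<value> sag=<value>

seed: a₀ = √(S³/(24(L−S))) = √(196.344³/(24·45.199)) = 83.532680
iter 1: u=1.175253  f(a)=+3.226e+00  f'(a)=-1.239e+00  a ← 83.532680 − (+3.226e+00/-1.239e+00) = 86.136026
iter 2: u=1.139732  f(a)=+1.570e-01  f'(a)=-1.121e+00  a ← 86.136026 − (+1.570e-01/-1.121e+00) = 86.276005
iter 3: u=1.137883  f(a)=+4.136e-04  f'(a)=-1.115e+00  a ← 86.276005 − (+4.136e-04/-1.115e+00) = 86.276376
iter 4: u=1.137878  f(a)=+2.888e-09  f'(a)=-1.115e+00  a ← 86.276376 − (+2.888e-09/-1.115e+00) = 86.276376
iter 5: u=1.137878  f(a)=-5.684e-14  f'(a)=-1.115e+00  a ← 86.276376 − (-5.684e-14/-1.115e+00) = 86.276376
converged: |Δa| < 1e-12 after 5 iterations
sag = a·(cosh(S/(2a)) − 1) = 86.276376·(cosh(1.137878) − 1) = 62.146561
T_max/T_min = cosh(S/(2a)) = 1.720320

a=86.276 sag=62.147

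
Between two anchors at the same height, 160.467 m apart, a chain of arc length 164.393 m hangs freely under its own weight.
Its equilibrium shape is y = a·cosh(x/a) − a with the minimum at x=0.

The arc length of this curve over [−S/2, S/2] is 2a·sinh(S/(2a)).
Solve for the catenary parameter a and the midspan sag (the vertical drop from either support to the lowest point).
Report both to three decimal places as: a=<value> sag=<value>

a=210.174 sag=15.501

seed: a₀ = √(S³/(24(L−S))) = √(160.467³/(24·3.926)) = 209.410200
iter 1: u=0.383140  f(a)=+2.892e-02  f'(a)=-3.805e-02  a ← 209.410200 − (+2.892e-02/-3.805e-02) = 210.170194
iter 2: u=0.381755  f(a)=+1.582e-04  f'(a)=-3.763e-02  a ← 210.170194 − (+1.582e-04/-3.763e-02) = 210.174397
iter 3: u=0.381747  f(a)=+4.791e-09  f'(a)=-3.763e-02  a ← 210.174397 − (+4.791e-09/-3.763e-02) = 210.174397
iter 4: u=0.381747  f(a)=+0.000e+00  f'(a)=-3.763e-02  a ← 210.174397 − (+0.000e+00/-3.763e-02) = 210.174397
converged: |Δa| < 1e-12 after 4 iterations
sag = a·(cosh(S/(2a)) − 1) = 210.174397·(cosh(0.381747) − 1) = 15.501348
T_max/T_min = cosh(S/(2a)) = 1.073755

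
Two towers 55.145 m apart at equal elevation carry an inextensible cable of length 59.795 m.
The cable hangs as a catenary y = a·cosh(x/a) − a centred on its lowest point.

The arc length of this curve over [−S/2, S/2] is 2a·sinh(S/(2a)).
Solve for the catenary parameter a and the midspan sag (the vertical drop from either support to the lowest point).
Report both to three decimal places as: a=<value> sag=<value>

seed: a₀ = √(S³/(24(L−S))) = √(55.145³/(24·4.650)) = 38.763869
iter 1: u=0.711294  f(a)=+1.191e-01  f'(a)=-2.523e-01  a ← 38.763869 − (+1.191e-01/-2.523e-01) = 39.235808
iter 2: u=0.702738  f(a)=+2.209e-03  f'(a)=-2.430e-01  a ← 39.235808 − (+2.209e-03/-2.430e-01) = 39.244899
iter 3: u=0.702575  f(a)=+7.925e-07  f'(a)=-2.428e-01  a ← 39.244899 − (+7.925e-07/-2.428e-01) = 39.244903
iter 4: u=0.702575  f(a)=+1.066e-13  f'(a)=-2.428e-01  a ← 39.244903 − (+1.066e-13/-2.428e-01) = 39.244903
converged: |Δa| < 1e-12 after 4 iterations
sag = a·(cosh(S/(2a)) − 1) = 39.244903·(cosh(0.702575) − 1) = 10.090915
T_max/T_min = cosh(S/(2a)) = 1.257127

a=39.245 sag=10.091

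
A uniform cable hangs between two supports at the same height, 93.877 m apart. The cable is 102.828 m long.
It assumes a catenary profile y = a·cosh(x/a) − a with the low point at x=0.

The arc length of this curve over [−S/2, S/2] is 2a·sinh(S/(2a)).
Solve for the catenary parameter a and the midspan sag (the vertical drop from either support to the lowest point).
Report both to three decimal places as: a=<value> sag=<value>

a=62.927 sag=18.333

seed: a₀ = √(S³/(24(L−S))) = √(93.877³/(24·8.951)) = 62.057947
iter 1: u=0.756366  f(a)=+2.596e-01  f'(a)=-3.053e-01  a ← 62.057947 − (+2.596e-01/-3.053e-01) = 62.908062
iter 2: u=0.746144  f(a)=+5.430e-03  f'(a)=-2.927e-01  a ← 62.908062 − (+5.430e-03/-2.927e-01) = 62.926614
iter 3: u=0.745924  f(a)=+2.489e-06  f'(a)=-2.924e-01  a ← 62.926614 − (+2.489e-06/-2.924e-01) = 62.926623
iter 4: u=0.745924  f(a)=+4.974e-13  f'(a)=-2.924e-01  a ← 62.926623 − (+4.974e-13/-2.924e-01) = 62.926623
converged: |Δa| < 1e-12 after 4 iterations
sag = a·(cosh(S/(2a)) − 1) = 62.926623·(cosh(0.745924) − 1) = 18.333203
T_max/T_min = cosh(S/(2a)) = 1.291343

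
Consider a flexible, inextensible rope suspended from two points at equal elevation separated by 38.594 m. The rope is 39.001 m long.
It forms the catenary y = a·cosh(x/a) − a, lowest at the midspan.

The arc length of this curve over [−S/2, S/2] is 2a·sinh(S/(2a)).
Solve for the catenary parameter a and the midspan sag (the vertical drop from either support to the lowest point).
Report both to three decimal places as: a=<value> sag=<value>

a=76.835 sag=2.436

seed: a₀ = √(S³/(24(L−S))) = √(38.594³/(24·0.407)) = 76.714395
iter 1: u=0.251543  f(a)=+1.290e-03  f'(a)=-1.068e-02  a ← 76.714395 − (+1.290e-03/-1.068e-02) = 76.835163
iter 2: u=0.251148  f(a)=+3.052e-06  f'(a)=-1.063e-02  a ← 76.835163 − (+3.052e-06/-1.063e-02) = 76.835450
iter 3: u=0.251147  f(a)=+1.717e-11  f'(a)=-1.063e-02  a ← 76.835450 − (+1.717e-11/-1.063e-02) = 76.835450
iter 4: u=0.251147  f(a)=+0.000e+00  f'(a)=-1.063e-02  a ← 76.835450 − (+0.000e+00/-1.063e-02) = 76.835450
converged: |Δa| < 1e-12 after 4 iterations
sag = a·(cosh(S/(2a)) − 1) = 76.835450·(cosh(0.251147) − 1) = 2.435956
T_max/T_min = cosh(S/(2a)) = 1.031704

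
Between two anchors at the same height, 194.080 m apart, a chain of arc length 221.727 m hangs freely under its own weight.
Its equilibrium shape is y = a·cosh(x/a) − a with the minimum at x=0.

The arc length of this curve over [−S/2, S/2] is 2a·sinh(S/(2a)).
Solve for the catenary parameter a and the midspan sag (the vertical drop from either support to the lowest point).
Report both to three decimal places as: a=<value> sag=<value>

seed: a₀ = √(S³/(24(L−S))) = √(194.080³/(24·27.647)) = 104.964284
iter 1: u=0.924505  f(a)=+1.206e+00  f'(a)=-5.732e-01  a ← 104.964284 − (+1.206e+00/-5.732e-01) = 107.067944
iter 2: u=0.906340  f(a)=+3.720e-02  f'(a)=-5.383e-01  a ← 107.067944 − (+3.720e-02/-5.383e-01) = 107.137055
iter 3: u=0.905756  f(a)=+3.792e-05  f'(a)=-5.372e-01  a ← 107.137055 − (+3.792e-05/-5.372e-01) = 107.137125
iter 4: u=0.905755  f(a)=+3.948e-11  f'(a)=-5.372e-01  a ← 107.137125 − (+3.948e-11/-5.372e-01) = 107.137125
converged: |Δa| < 1e-12 after 4 iterations
sag = a·(cosh(S/(2a)) − 1) = 107.137125·(cosh(0.905755) − 1) = 47.035114
T_max/T_min = cosh(S/(2a)) = 1.439018

a=107.137 sag=47.035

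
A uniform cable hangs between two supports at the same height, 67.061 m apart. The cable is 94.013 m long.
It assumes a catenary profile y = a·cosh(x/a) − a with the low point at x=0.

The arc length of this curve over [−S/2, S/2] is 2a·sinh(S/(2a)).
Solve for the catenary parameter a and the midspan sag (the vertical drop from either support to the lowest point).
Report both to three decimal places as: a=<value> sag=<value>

seed: a₀ = √(S³/(24(L−S))) = √(67.061³/(24·26.952)) = 21.592549
iter 1: u=1.552874  f(a)=+3.443e+00  f'(a)=-3.153e+00  a ← 21.592549 − (+3.443e+00/-3.153e+00) = 22.684522
iter 2: u=1.478122  f(a)=+2.784e-01  f'(a)=-2.662e+00  a ← 22.684522 − (+2.784e-01/-2.662e+00) = 22.789115
iter 3: u=1.471338  f(a)=+2.174e-03  f'(a)=-2.620e+00  a ← 22.789115 − (+2.174e-03/-2.620e+00) = 22.789945
iter 4: u=1.471285  f(a)=+1.349e-07  f'(a)=-2.620e+00  a ← 22.789945 − (+1.349e-07/-2.620e+00) = 22.789945
iter 5: u=1.471285  f(a)=+0.000e+00  f'(a)=-2.620e+00  a ← 22.789945 − (+0.000e+00/-2.620e+00) = 22.789945
converged: |Δa| < 1e-12 after 5 iterations
sag = a·(cosh(S/(2a)) − 1) = 22.789945·(cosh(1.471285) − 1) = 29.449816
T_max/T_min = cosh(S/(2a)) = 2.292228

a=22.790 sag=29.450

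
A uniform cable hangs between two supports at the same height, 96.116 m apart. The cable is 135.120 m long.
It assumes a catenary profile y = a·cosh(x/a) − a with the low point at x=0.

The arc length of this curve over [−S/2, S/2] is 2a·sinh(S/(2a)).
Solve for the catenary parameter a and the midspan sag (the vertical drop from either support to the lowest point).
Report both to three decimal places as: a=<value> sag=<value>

seed: a₀ = √(S³/(24(L−S))) = √(96.116³/(24·39.004)) = 30.798768
iter 1: u=1.560387  f(a)=+5.033e+00  f'(a)=-3.206e+00  a ← 30.798768 − (+5.033e+00/-3.206e+00) = 32.368862
iter 2: u=1.484698  f(a)=+4.105e-01  f'(a)=-2.702e+00  a ← 32.368862 − (+4.105e-01/-2.702e+00) = 32.520769
iter 3: u=1.477763  f(a)=+3.266e-03  f'(a)=-2.659e+00  a ← 32.520769 − (+3.266e-03/-2.659e+00) = 32.521997
iter 4: u=1.477708  f(a)=+2.104e-07  f'(a)=-2.659e+00  a ← 32.521997 − (+2.104e-07/-2.659e+00) = 32.521997
iter 5: u=1.477708  f(a)=+0.000e+00  f'(a)=-2.659e+00  a ← 32.521997 − (+0.000e+00/-2.659e+00) = 32.521997
converged: |Δa| < 1e-12 after 5 iterations
sag = a·(cosh(S/(2a)) − 1) = 32.521997·(cosh(1.477708) − 1) = 42.458226
T_max/T_min = cosh(S/(2a)) = 2.305523

a=32.522 sag=42.458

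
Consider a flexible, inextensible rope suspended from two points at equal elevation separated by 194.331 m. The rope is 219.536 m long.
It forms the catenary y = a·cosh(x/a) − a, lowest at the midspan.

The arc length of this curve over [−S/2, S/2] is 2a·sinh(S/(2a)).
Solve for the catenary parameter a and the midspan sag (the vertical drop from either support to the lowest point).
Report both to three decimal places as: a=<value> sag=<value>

a=112.227 sag=44.757

seed: a₀ = √(S³/(24(L−S))) = √(194.331³/(24·25.205)) = 110.144840
iter 1: u=0.882161  f(a)=+9.991e-01  f'(a)=-4.943e-01  a ← 110.144840 − (+9.991e-01/-4.943e-01) = 112.166134
iter 2: u=0.866264  f(a)=+2.817e-02  f'(a)=-4.668e-01  a ← 112.166134 − (+2.817e-02/-4.668e-01) = 112.226475
iter 3: u=0.865798  f(a)=+2.382e-05  f'(a)=-4.660e-01  a ← 112.226475 − (+2.382e-05/-4.660e-01) = 112.226526
iter 4: u=0.865798  f(a)=+1.705e-11  f'(a)=-4.660e-01  a ← 112.226526 − (+1.705e-11/-4.660e-01) = 112.226526
converged: |Δa| < 1e-12 after 4 iterations
sag = a·(cosh(S/(2a)) − 1) = 112.226526·(cosh(0.865798) − 1) = 44.756935
T_max/T_min = cosh(S/(2a)) = 1.398809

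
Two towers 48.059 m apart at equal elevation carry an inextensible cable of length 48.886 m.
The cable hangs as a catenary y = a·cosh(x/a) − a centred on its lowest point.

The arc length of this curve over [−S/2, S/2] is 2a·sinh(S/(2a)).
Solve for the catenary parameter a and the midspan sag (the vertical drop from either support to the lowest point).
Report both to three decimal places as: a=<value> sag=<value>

a=74.975 sag=3.884

seed: a₀ = √(S³/(24(L−S))) = √(48.059³/(24·0.827)) = 74.783144
iter 1: u=0.321322  f(a)=+4.280e-03  f'(a)=-2.235e-02  a ← 74.783144 − (+4.280e-03/-2.235e-02) = 74.974665
iter 2: u=0.320502  f(a)=+1.650e-05  f'(a)=-2.217e-02  a ← 74.974665 − (+1.650e-05/-2.217e-02) = 74.975409
iter 3: u=0.320498  f(a)=+2.472e-10  f'(a)=-2.217e-02  a ← 74.975409 − (+2.472e-10/-2.217e-02) = 74.975409
iter 4: u=0.320498  f(a)=+0.000e+00  f'(a)=-2.217e-02  a ← 74.975409 − (+0.000e+00/-2.217e-02) = 74.975409
converged: |Δa| < 1e-12 after 4 iterations
sag = a·(cosh(S/(2a)) − 1) = 74.975409·(cosh(0.320498) − 1) = 3.883783
T_max/T_min = cosh(S/(2a)) = 1.051801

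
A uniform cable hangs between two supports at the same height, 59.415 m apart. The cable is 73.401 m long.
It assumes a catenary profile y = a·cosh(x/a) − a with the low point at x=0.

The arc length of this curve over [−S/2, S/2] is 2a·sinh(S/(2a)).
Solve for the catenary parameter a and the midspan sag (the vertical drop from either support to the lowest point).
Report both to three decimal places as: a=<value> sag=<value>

a=25.836 sag=19.046

seed: a₀ = √(S³/(24(L−S))) = √(59.415³/(24·13.986)) = 24.997223
iter 1: u=1.188432  f(a)=+1.022e+00  f'(a)=-1.285e+00  a ← 24.997223 − (+1.022e+00/-1.285e+00) = 25.792055
iter 2: u=1.151808  f(a)=+5.075e-02  f'(a)=-1.160e+00  a ← 25.792055 − (+5.075e-02/-1.160e+00) = 25.835787
iter 3: u=1.149859  f(a)=+1.397e-04  f'(a)=-1.154e+00  a ← 25.835787 − (+1.397e-04/-1.154e+00) = 25.835908
iter 4: u=1.149853  f(a)=+1.066e-09  f'(a)=-1.154e+00  a ← 25.835908 − (+1.066e-09/-1.154e+00) = 25.835908
iter 5: u=1.149853  f(a)=+1.421e-14  f'(a)=-1.154e+00  a ← 25.835908 − (+1.421e-14/-1.154e+00) = 25.835908
converged: |Δa| < 1e-12 after 5 iterations
sag = a·(cosh(S/(2a)) − 1) = 25.835908·(cosh(1.149853) − 1) = 19.046392
T_max/T_min = cosh(S/(2a)) = 1.737206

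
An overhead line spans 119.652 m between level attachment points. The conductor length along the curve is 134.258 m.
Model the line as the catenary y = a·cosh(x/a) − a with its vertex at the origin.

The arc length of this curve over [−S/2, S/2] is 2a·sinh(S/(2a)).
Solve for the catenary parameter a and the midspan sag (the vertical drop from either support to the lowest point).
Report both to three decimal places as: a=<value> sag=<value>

seed: a₀ = √(S³/(24(L−S))) = √(119.652³/(24·14.606)) = 69.905070
iter 1: u=0.855818  f(a)=+5.443e-01  f'(a)=-4.493e-01  a ← 69.905070 − (+5.443e-01/-4.493e-01) = 71.116540
iter 2: u=0.841239  f(a)=+1.447e-02  f'(a)=-4.257e-01  a ← 71.116540 − (+1.447e-02/-4.257e-01) = 71.150537
iter 3: u=0.840837  f(a)=+1.085e-05  f'(a)=-4.251e-01  a ← 71.150537 − (+1.085e-05/-4.251e-01) = 71.150562
iter 4: u=0.840837  f(a)=+6.111e-12  f'(a)=-4.251e-01  a ← 71.150562 − (+6.111e-12/-4.251e-01) = 71.150562
converged: |Δa| < 1e-12 after 4 iterations
sag = a·(cosh(S/(2a)) − 1) = 71.150562·(cosh(0.840837) − 1) = 26.669196
T_max/T_min = cosh(S/(2a)) = 1.374828

a=71.151 sag=26.669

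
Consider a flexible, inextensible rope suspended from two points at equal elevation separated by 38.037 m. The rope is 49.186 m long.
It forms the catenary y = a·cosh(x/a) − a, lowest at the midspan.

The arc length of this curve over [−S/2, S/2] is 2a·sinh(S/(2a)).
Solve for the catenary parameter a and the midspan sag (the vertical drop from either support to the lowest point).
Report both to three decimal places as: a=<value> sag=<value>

seed: a₀ = √(S³/(24(L−S))) = √(38.037³/(24·11.149)) = 14.341210
iter 1: u=1.326143  f(a)=+1.022e+00  f'(a)=-1.846e+00  a ← 14.341210 − (+1.022e+00/-1.846e+00) = 14.895073
iter 2: u=1.276832  f(a)=+6.221e-02  f'(a)=-1.628e+00  a ← 14.895073 − (+6.221e-02/-1.628e+00) = 14.933298
iter 3: u=1.273563  f(a)=+2.634e-04  f'(a)=-1.614e+00  a ← 14.933298 − (+2.634e-04/-1.614e+00) = 14.933461
iter 4: u=1.273549  f(a)=+4.764e-09  f'(a)=-1.614e+00  a ← 14.933461 − (+4.764e-09/-1.614e+00) = 14.933461
iter 5: u=1.273549  f(a)=-7.105e-15  f'(a)=-1.614e+00  a ← 14.933461 − (-7.105e-15/-1.614e+00) = 14.933461
converged: |Δa| < 1e-12 after 5 iterations
sag = a·(cosh(S/(2a)) − 1) = 14.933461·(cosh(1.273549) − 1) = 13.838468
T_max/T_min = cosh(S/(2a)) = 1.926675

a=14.933 sag=13.838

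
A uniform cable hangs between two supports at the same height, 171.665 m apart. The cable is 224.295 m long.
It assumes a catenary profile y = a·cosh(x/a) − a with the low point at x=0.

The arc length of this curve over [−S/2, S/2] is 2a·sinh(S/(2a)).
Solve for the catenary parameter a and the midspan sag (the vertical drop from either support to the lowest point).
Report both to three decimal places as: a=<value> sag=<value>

seed: a₀ = √(S³/(24(L−S))) = √(171.665³/(24·52.630)) = 63.284934
iter 1: u=1.356286  f(a)=+5.058e+00  f'(a)=-1.990e+00  a ← 63.284934 − (+5.058e+00/-1.990e+00) = 65.826701
iter 2: u=1.303916  f(a)=+3.207e-01  f'(a)=-1.745e+00  a ← 65.826701 − (+3.207e-01/-1.745e+00) = 66.010487
iter 3: u=1.300286  f(a)=+1.482e-03  f'(a)=-1.729e+00  a ← 66.010487 − (+1.482e-03/-1.729e+00) = 66.011345
iter 4: u=1.300269  f(a)=+3.198e-08  f'(a)=-1.729e+00  a ← 66.011345 − (+3.198e-08/-1.729e+00) = 66.011345
iter 5: u=1.300269  f(a)=+0.000e+00  f'(a)=-1.729e+00  a ← 66.011345 − (+0.000e+00/-1.729e+00) = 66.011345
converged: |Δa| < 1e-12 after 5 iterations
sag = a·(cosh(S/(2a)) − 1) = 66.011345·(cosh(1.300269) − 1) = 64.121508
T_max/T_min = cosh(S/(2a)) = 1.971371

a=66.011 sag=64.122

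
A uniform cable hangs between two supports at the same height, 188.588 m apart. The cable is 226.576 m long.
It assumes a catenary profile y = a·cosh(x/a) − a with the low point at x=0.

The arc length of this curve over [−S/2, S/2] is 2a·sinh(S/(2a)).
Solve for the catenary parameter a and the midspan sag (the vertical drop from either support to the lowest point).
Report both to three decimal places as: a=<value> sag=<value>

a=88.251 sag=55.354

seed: a₀ = √(S³/(24(L−S))) = √(188.588³/(24·37.988)) = 85.771350
iter 1: u=1.099365  f(a)=+2.363e+00  f'(a)=-9.976e-01  a ← 85.771350 − (+2.363e+00/-9.976e-01) = 88.139882
iter 2: u=1.069822  f(a)=+1.014e-01  f'(a)=-9.136e-01  a ← 88.139882 − (+1.014e-01/-9.136e-01) = 88.250878
iter 3: u=1.068477  f(a)=+2.053e-04  f'(a)=-9.099e-01  a ← 88.250878 − (+2.053e-04/-9.099e-01) = 88.251103
iter 4: u=1.068474  f(a)=+8.457e-10  f'(a)=-9.099e-01  a ← 88.251103 − (+8.457e-10/-9.099e-01) = 88.251103
iter 5: u=1.068474  f(a)=+0.000e+00  f'(a)=-9.099e-01  a ← 88.251103 − (+0.000e+00/-9.099e-01) = 88.251103
converged: |Δa| < 1e-12 after 5 iterations
sag = a·(cosh(S/(2a)) − 1) = 88.251103·(cosh(1.068474) − 1) = 55.354009
T_max/T_min = cosh(S/(2a)) = 1.627233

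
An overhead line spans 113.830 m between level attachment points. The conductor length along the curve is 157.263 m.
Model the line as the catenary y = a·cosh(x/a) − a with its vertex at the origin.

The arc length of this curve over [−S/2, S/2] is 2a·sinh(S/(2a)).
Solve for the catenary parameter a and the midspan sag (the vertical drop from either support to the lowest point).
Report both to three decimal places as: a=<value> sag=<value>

seed: a₀ = √(S³/(24(L−S))) = √(113.830³/(24·43.433)) = 37.615736
iter 1: u=1.513064  f(a)=+5.251e+00  f'(a)=-2.883e+00  a ← 37.615736 − (+5.251e+00/-2.883e+00) = 39.437217
iter 2: u=1.443180  f(a)=+4.055e-01  f'(a)=-2.454e+00  a ← 39.437217 − (+4.055e-01/-2.454e+00) = 39.602507
iter 3: u=1.437156  f(a)=+2.866e-03  f'(a)=-2.419e+00  a ← 39.602507 − (+2.866e-03/-2.419e+00) = 39.603692
iter 4: u=1.437113  f(a)=+1.453e-07  f'(a)=-2.419e+00  a ← 39.603692 − (+1.453e-07/-2.419e+00) = 39.603692
iter 5: u=1.437113  f(a)=+2.842e-14  f'(a)=-2.419e+00  a ← 39.603692 − (+2.842e-14/-2.419e+00) = 39.603692
converged: |Δa| < 1e-12 after 5 iterations
sag = a·(cosh(S/(2a)) − 1) = 39.603692·(cosh(1.437113) − 1) = 48.438146
T_max/T_min = cosh(S/(2a)) = 2.223071

a=39.604 sag=48.438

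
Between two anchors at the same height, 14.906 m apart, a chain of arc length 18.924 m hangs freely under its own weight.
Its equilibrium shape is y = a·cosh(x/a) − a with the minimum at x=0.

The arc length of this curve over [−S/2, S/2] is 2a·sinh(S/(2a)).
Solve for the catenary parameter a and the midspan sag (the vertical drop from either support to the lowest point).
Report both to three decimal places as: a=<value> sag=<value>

seed: a₀ = √(S³/(24(L−S))) = √(14.906³/(24·4.018)) = 5.860452
iter 1: u=1.271745  f(a)=+3.377e-01  f'(a)=-1.606e+00  a ← 5.860452 − (+3.377e-01/-1.606e+00) = 6.070712
iter 2: u=1.227698  f(a)=+1.903e-02  f'(a)=-1.430e+00  a ← 6.070712 − (+1.903e-02/-1.430e+00) = 6.084018
iter 3: u=1.225013  f(a)=+6.836e-05  f'(a)=-1.420e+00  a ← 6.084018 − (+6.836e-05/-1.420e+00) = 6.084066
iter 4: u=1.225003  f(a)=+8.896e-10  f'(a)=-1.420e+00  a ← 6.084066 − (+8.896e-10/-1.420e+00) = 6.084066
iter 5: u=1.225003  f(a)=+0.000e+00  f'(a)=-1.420e+00  a ← 6.084066 − (+0.000e+00/-1.420e+00) = 6.084066
converged: |Δa| < 1e-12 after 5 iterations
sag = a·(cosh(S/(2a)) − 1) = 6.084066·(cosh(1.225003) − 1) = 5.165169
T_max/T_min = cosh(S/(2a)) = 1.848967

a=6.084 sag=5.165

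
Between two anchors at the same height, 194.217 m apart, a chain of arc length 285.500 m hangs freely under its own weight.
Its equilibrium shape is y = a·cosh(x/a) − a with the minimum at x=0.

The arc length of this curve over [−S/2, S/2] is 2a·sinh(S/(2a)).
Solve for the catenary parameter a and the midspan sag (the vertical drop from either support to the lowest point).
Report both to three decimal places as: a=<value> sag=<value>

seed: a₀ = √(S³/(24(L−S))) = √(194.217³/(24·91.283)) = 57.826950
iter 1: u=1.679295  f(a)=+1.377e+01  f'(a)=-4.142e+00  a ← 57.826950 − (+1.377e+01/-4.142e+00) = 61.151485
iter 2: u=1.587999  f(a)=+1.277e+00  f'(a)=-3.406e+00  a ← 61.151485 − (+1.277e+00/-3.406e+00) = 61.526294
iter 3: u=1.578325  f(a)=+1.345e-02  f'(a)=-3.335e+00  a ← 61.526294 − (+1.345e-02/-3.335e+00) = 61.530328
iter 4: u=1.578222  f(a)=+1.529e-06  f'(a)=-3.334e+00  a ← 61.530328 − (+1.529e-06/-3.334e+00) = 61.530329
iter 5: u=1.578222  f(a)=+1.137e-13  f'(a)=-3.334e+00  a ← 61.530329 − (+1.137e-13/-3.334e+00) = 61.530329
converged: |Δa| < 1e-12 after 5 iterations
sag = a·(cosh(S/(2a)) − 1) = 61.530329·(cosh(1.578222) − 1) = 93.915945
T_max/T_min = cosh(S/(2a)) = 2.526336

a=61.530 sag=93.916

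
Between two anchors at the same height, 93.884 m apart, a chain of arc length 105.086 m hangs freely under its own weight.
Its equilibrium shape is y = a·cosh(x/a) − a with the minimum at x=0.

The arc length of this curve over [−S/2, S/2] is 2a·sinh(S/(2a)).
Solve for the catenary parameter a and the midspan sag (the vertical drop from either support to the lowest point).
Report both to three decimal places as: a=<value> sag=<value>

a=56.446 sag=20.670

seed: a₀ = √(S³/(24(L−S))) = √(93.884³/(24·11.202)) = 55.479683
iter 1: u=0.846112  f(a)=+4.079e-01  f'(a)=-4.335e-01  a ← 55.479683 − (+4.079e-01/-4.335e-01) = 56.420624
iter 2: u=0.832001  f(a)=+1.061e-02  f'(a)=-4.112e-01  a ← 56.420624 − (+1.061e-02/-4.112e-01) = 56.446422
iter 3: u=0.831620  f(a)=+7.600e-06  f'(a)=-4.106e-01  a ← 56.446422 − (+7.600e-06/-4.106e-01) = 56.446441
iter 4: u=0.831620  f(a)=+3.908e-12  f'(a)=-4.106e-01  a ← 56.446441 − (+3.908e-12/-4.106e-01) = 56.446441
converged: |Δa| < 1e-12 after 4 iterations
sag = a·(cosh(S/(2a)) − 1) = 56.446441·(cosh(0.831620) − 1) = 20.670143
T_max/T_min = cosh(S/(2a)) = 1.366190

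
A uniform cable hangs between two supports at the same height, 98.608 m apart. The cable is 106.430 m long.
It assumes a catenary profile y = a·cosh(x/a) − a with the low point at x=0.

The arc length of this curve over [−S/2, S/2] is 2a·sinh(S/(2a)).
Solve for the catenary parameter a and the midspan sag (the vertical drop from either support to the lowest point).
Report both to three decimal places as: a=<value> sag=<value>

seed: a₀ = √(S³/(24(L−S))) = √(98.608³/(24·7.822)) = 71.466695
iter 1: u=0.689888  f(a)=+1.883e-01  f'(a)=-2.295e-01  a ← 71.466695 − (+1.883e-01/-2.295e-01) = 72.287038
iter 2: u=0.682059  f(a)=+3.291e-03  f'(a)=-2.215e-01  a ← 72.287038 − (+3.291e-03/-2.215e-01) = 72.301892
iter 3: u=0.681919  f(a)=+1.045e-06  f'(a)=-2.214e-01  a ← 72.301892 − (+1.045e-06/-2.214e-01) = 72.301896
iter 4: u=0.681918  f(a)=+8.527e-14  f'(a)=-2.214e-01  a ← 72.301896 − (+8.527e-14/-2.214e-01) = 72.301896
converged: |Δa| < 1e-12 after 4 iterations
sag = a·(cosh(S/(2a)) − 1) = 72.301896·(cosh(0.681918) − 1) = 17.472267
T_max/T_min = cosh(S/(2a)) = 1.241657

a=72.302 sag=17.472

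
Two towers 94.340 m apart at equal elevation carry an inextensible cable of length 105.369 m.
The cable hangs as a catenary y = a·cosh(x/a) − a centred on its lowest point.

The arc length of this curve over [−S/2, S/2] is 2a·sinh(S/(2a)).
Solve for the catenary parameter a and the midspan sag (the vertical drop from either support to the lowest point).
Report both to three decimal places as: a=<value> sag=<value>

seed: a₀ = √(S³/(24(L−S))) = √(94.340³/(24·11.029)) = 56.320969
iter 1: u=0.837521  f(a)=+3.933e-01  f'(a)=-4.198e-01  a ← 56.320969 − (+3.933e-01/-4.198e-01) = 57.257885
iter 2: u=0.823817  f(a)=+1.003e-02  f'(a)=-3.987e-01  a ← 57.257885 − (+1.003e-02/-3.987e-01) = 57.283044
iter 3: u=0.823455  f(a)=+6.900e-06  f'(a)=-3.981e-01  a ← 57.283044 − (+6.900e-06/-3.981e-01) = 57.283061
iter 4: u=0.823455  f(a)=+3.268e-12  f'(a)=-3.981e-01  a ← 57.283061 − (+3.268e-12/-3.981e-01) = 57.283061
converged: |Δa| < 1e-12 after 4 iterations
sag = a·(cosh(S/(2a)) − 1) = 57.283061·(cosh(0.823455) − 1) = 20.543706
T_max/T_min = cosh(S/(2a)) = 1.358635

a=57.283 sag=20.544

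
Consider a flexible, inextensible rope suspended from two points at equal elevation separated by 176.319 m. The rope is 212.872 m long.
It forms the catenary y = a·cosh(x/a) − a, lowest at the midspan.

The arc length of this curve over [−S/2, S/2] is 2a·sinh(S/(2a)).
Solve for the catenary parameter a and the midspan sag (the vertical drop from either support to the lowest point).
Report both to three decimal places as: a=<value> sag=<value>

a=81.395 sag=52.596

seed: a₀ = √(S³/(24(L−S))) = √(176.319³/(24·36.553)) = 79.046298
iter 1: u=1.115289  f(a)=+2.342e+00  f'(a)=-1.045e+00  a ← 79.046298 − (+2.342e+00/-1.045e+00) = 81.287060
iter 2: u=1.084545  f(a)=+1.033e-01  f'(a)=-9.548e-01  a ← 81.287060 − (+1.033e-01/-9.548e-01) = 81.395222
iter 3: u=1.083104  f(a)=+2.213e-04  f'(a)=-9.507e-01  a ← 81.395222 − (+2.213e-04/-9.507e-01) = 81.395455
iter 4: u=1.083101  f(a)=+1.022e-09  f'(a)=-9.507e-01  a ← 81.395455 − (+1.022e-09/-9.507e-01) = 81.395455
iter 5: u=1.083101  f(a)=+0.000e+00  f'(a)=-9.507e-01  a ← 81.395455 − (+0.000e+00/-9.507e-01) = 81.395455
converged: |Δa| < 1e-12 after 5 iterations
sag = a·(cosh(S/(2a)) − 1) = 81.395455·(cosh(1.083101) − 1) = 52.596493
T_max/T_min = cosh(S/(2a)) = 1.646185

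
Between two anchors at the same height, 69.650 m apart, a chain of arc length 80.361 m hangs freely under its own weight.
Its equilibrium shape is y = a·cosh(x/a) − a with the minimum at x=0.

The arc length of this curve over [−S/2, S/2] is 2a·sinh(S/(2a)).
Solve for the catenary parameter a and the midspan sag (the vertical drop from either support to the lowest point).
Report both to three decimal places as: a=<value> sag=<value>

a=37.063 sag=17.601

seed: a₀ = √(S³/(24(L−S))) = √(69.650³/(24·10.711)) = 36.254427
iter 1: u=0.960572  f(a)=+5.051e-01  f'(a)=-6.472e-01  a ← 36.254427 − (+5.051e-01/-6.472e-01) = 37.034907
iter 2: u=0.940329  f(a)=+1.677e-02  f'(a)=-6.049e-01  a ← 37.034907 − (+1.677e-02/-6.049e-01) = 37.062636
iter 3: u=0.939626  f(a)=+1.990e-05  f'(a)=-6.035e-01  a ← 37.062636 − (+1.990e-05/-6.035e-01) = 37.062669
iter 4: u=0.939625  f(a)=+2.809e-11  f'(a)=-6.035e-01  a ← 37.062669 − (+2.809e-11/-6.035e-01) = 37.062669
iter 5: u=0.939625  f(a)=+0.000e+00  f'(a)=-6.035e-01  a ← 37.062669 − (+0.000e+00/-6.035e-01) = 37.062669
converged: |Δa| < 1e-12 after 5 iterations
sag = a·(cosh(S/(2a)) − 1) = 37.062669·(cosh(0.939625) − 1) = 17.600975
T_max/T_min = cosh(S/(2a)) = 1.474898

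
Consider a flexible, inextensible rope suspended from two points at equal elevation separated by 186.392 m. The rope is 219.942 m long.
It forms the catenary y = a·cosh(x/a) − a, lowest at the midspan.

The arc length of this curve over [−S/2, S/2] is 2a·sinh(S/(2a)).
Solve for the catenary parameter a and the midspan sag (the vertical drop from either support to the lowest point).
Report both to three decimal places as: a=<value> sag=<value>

seed: a₀ = √(S³/(24(L−S))) = √(186.392³/(24·33.550)) = 89.678641
iter 1: u=1.039222  f(a)=+1.859e+00  f'(a)=-8.322e-01  a ← 89.678641 − (+1.859e+00/-8.322e-01) = 91.912393
iter 2: u=1.013966  f(a)=+7.172e-02  f'(a)=-7.691e-01  a ← 91.912393 − (+7.172e-02/-7.691e-01) = 92.005646
iter 3: u=1.012938  f(a)=+1.163e-04  f'(a)=-7.666e-01  a ← 92.005646 − (+1.163e-04/-7.666e-01) = 92.005797
iter 4: u=1.012936  f(a)=+3.066e-10  f'(a)=-7.666e-01  a ← 92.005797 − (+3.066e-10/-7.666e-01) = 92.005797
iter 5: u=1.012936  f(a)=-5.684e-14  f'(a)=-7.666e-01  a ← 92.005797 − (-5.684e-14/-7.666e-01) = 92.005797
converged: |Δa| < 1e-12 after 5 iterations
sag = a·(cosh(S/(2a)) − 1) = 92.005797·(cosh(1.012936) − 1) = 51.377213
T_max/T_min = cosh(S/(2a)) = 1.558413

a=92.006 sag=51.377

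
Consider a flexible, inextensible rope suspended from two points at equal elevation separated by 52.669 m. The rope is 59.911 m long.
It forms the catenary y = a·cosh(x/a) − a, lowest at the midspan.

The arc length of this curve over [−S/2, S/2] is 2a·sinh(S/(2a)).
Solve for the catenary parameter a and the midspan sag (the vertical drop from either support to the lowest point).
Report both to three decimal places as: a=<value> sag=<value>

a=29.573 sag=12.521

seed: a₀ = √(S³/(24(L−S))) = √(52.669³/(24·7.242)) = 28.993305
iter 1: u=0.908296  f(a)=+3.047e-01  f'(a)=-5.420e-01  a ← 28.993305 − (+3.047e-01/-5.420e-01) = 29.555414
iter 2: u=0.891021  f(a)=+9.086e-03  f'(a)=-5.101e-01  a ← 29.555414 − (+9.086e-03/-5.101e-01) = 29.573225
iter 3: u=0.890485  f(a)=+8.631e-06  f'(a)=-5.091e-01  a ← 29.573225 − (+8.631e-06/-5.091e-01) = 29.573242
iter 4: u=0.890484  f(a)=+7.809e-12  f'(a)=-5.091e-01  a ← 29.573242 − (+7.809e-12/-5.091e-01) = 29.573242
converged: |Δa| < 1e-12 after 4 iterations
sag = a·(cosh(S/(2a)) − 1) = 29.573242·(cosh(0.890484) − 1) = 12.520803
T_max/T_min = cosh(S/(2a)) = 1.423383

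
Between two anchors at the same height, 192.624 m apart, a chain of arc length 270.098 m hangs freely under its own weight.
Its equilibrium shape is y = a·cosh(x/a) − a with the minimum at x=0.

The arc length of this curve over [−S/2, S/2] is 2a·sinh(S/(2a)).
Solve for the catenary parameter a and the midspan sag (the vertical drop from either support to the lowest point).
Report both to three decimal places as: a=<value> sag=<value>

seed: a₀ = √(S³/(24(L−S))) = √(192.624³/(24·77.474)) = 61.998615
iter 1: u=1.553454  f(a)=+9.904e+00  f'(a)=-3.157e+00  a ← 61.998615 − (+9.904e+00/-3.157e+00) = 65.135944
iter 2: u=1.478631  f(a)=+8.014e-01  f'(a)=-2.665e+00  a ← 65.135944 − (+8.014e-01/-2.665e+00) = 65.436680
iter 3: u=1.471835  f(a)=+6.268e-03  f'(a)=-2.623e+00  a ← 65.436680 − (+6.268e-03/-2.623e+00) = 65.439070
iter 4: u=1.471781  f(a)=+3.901e-07  f'(a)=-2.623e+00  a ← 65.439070 − (+3.901e-07/-2.623e+00) = 65.439070
iter 5: u=1.471781  f(a)=-5.684e-14  f'(a)=-2.623e+00  a ← 65.439070 − (-5.684e-14/-2.623e+00) = 65.439070
converged: |Δa| < 1e-12 after 5 iterations
sag = a·(cosh(S/(2a)) − 1) = 65.439070·(cosh(1.471781) − 1) = 84.629262
T_max/T_min = cosh(S/(2a)) = 2.293253

a=65.439 sag=84.629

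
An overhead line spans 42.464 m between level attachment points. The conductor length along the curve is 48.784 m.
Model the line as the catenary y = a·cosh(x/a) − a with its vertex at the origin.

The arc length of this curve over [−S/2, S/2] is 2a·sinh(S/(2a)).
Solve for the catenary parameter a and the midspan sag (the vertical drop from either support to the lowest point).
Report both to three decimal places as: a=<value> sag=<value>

seed: a₀ = √(S³/(24(L−S))) = √(42.464³/(24·6.320)) = 22.468144
iter 1: u=0.944982  f(a)=+2.883e-01  f'(a)=-6.144e-01  a ← 22.468144 − (+2.883e-01/-6.144e-01) = 22.937286
iter 2: u=0.925654  f(a)=+9.276e-03  f'(a)=-5.755e-01  a ← 22.937286 − (+9.276e-03/-5.755e-01) = 22.953405
iter 3: u=0.925004  f(a)=+1.031e-05  f'(a)=-5.742e-01  a ← 22.953405 − (+1.031e-05/-5.742e-01) = 22.953423
iter 4: u=0.925004  f(a)=+1.278e-11  f'(a)=-5.742e-01  a ← 22.953423 − (+1.278e-11/-5.742e-01) = 22.953423
converged: |Δa| < 1e-12 after 4 iterations
sag = a·(cosh(S/(2a)) − 1) = 22.953423·(cosh(0.925004) − 1) = 10.540297
T_max/T_min = cosh(S/(2a)) = 1.459204

a=22.953 sag=10.540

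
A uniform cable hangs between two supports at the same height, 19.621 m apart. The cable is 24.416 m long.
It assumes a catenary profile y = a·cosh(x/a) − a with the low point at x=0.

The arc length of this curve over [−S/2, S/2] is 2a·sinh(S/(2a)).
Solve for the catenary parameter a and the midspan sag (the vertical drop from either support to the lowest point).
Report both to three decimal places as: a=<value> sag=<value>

seed: a₀ = √(S³/(24(L−S))) = √(19.621³/(24·4.795)) = 8.101805
iter 1: u=1.210903  f(a)=+3.641e-01  f'(a)=-1.367e+00  a ← 8.101805 − (+3.641e-01/-1.367e+00) = 8.368211
iter 2: u=1.172353  f(a)=+1.873e-02  f'(a)=-1.229e+00  a ← 8.368211 − (+1.873e-02/-1.229e+00) = 8.383447
iter 3: u=1.170223  f(a)=+5.551e-05  f'(a)=-1.222e+00  a ← 8.383447 − (+5.551e-05/-1.222e+00) = 8.383492
iter 4: u=1.170216  f(a)=+4.908e-10  f'(a)=-1.222e+00  a ← 8.383492 − (+4.908e-10/-1.222e+00) = 8.383492
iter 5: u=1.170216  f(a)=+0.000e+00  f'(a)=-1.222e+00  a ← 8.383492 − (+0.000e+00/-1.222e+00) = 8.383492
converged: |Δa| < 1e-12 after 5 iterations
sag = a·(cosh(S/(2a)) − 1) = 8.383492·(cosh(1.170216) − 1) = 6.425904
T_max/T_min = cosh(S/(2a)) = 1.766495

a=8.383 sag=6.426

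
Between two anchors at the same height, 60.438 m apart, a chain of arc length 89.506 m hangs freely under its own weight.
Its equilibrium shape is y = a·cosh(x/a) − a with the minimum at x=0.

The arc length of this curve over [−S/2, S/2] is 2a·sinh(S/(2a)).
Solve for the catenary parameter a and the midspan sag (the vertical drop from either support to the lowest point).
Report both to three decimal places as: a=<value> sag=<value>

seed: a₀ = √(S³/(24(L−S))) = √(60.438³/(24·29.068)) = 17.789016
iter 1: u=1.698745  f(a)=+4.494e+00  f'(a)=-4.314e+00  a ← 17.789016 − (+4.494e+00/-4.314e+00) = 18.830842
iter 2: u=1.604761  f(a)=+4.251e-01  f'(a)=-3.533e+00  a ← 18.830842 − (+4.251e-01/-3.533e+00) = 18.951150
iter 3: u=1.594573  f(a)=+4.679e-03  f'(a)=-3.456e+00  a ← 18.951150 − (+4.679e-03/-3.456e+00) = 18.952504
iter 4: u=1.594459  f(a)=+5.809e-07  f'(a)=-3.455e+00  a ← 18.952504 − (+5.809e-07/-3.455e+00) = 18.952504
iter 5: u=1.594459  f(a)=+2.842e-14  f'(a)=-3.455e+00  a ← 18.952504 − (+2.842e-14/-3.455e+00) = 18.952504
converged: |Δa| < 1e-12 after 5 iterations
sag = a·(cosh(S/(2a)) − 1) = 18.952504·(cosh(1.594459) − 1) = 29.648200
T_max/T_min = cosh(S/(2a)) = 2.564342

a=18.953 sag=29.648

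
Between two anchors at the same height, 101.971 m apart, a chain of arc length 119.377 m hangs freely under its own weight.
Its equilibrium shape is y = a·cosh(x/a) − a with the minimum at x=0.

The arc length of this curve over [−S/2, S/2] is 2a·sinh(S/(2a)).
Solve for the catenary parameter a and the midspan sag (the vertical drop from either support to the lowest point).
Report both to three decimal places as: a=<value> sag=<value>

seed: a₀ = √(S³/(24(L−S))) = √(101.971³/(24·17.406)) = 50.380202
iter 1: u=1.012015  f(a)=+9.134e-01  f'(a)=-7.644e-01  a ← 50.380202 − (+9.134e-01/-7.644e-01) = 51.575119
iter 2: u=0.988568  f(a)=+3.351e-02  f'(a)=-7.092e-01  a ← 51.575119 − (+3.351e-02/-7.092e-01) = 51.622360
iter 3: u=0.987663  f(a)=+4.889e-05  f'(a)=-7.072e-01  a ← 51.622360 − (+4.889e-05/-7.072e-01) = 51.622430
iter 4: u=0.987662  f(a)=+1.044e-10  f'(a)=-7.072e-01  a ← 51.622430 − (+1.044e-10/-7.072e-01) = 51.622430
iter 5: u=0.987662  f(a)=+2.842e-14  f'(a)=-7.072e-01  a ← 51.622430 − (+2.842e-14/-7.072e-01) = 51.622430
converged: |Δa| < 1e-12 after 5 iterations
sag = a·(cosh(S/(2a)) − 1) = 51.622430·(cosh(0.987662) − 1) = 27.292666
T_max/T_min = cosh(S/(2a)) = 1.528698

a=51.622 sag=27.293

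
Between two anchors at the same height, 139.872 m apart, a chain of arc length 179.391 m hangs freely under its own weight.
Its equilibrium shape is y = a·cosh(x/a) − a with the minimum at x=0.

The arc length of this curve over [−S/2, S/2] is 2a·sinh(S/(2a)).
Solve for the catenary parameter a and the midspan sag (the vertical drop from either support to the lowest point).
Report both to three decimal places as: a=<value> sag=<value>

a=55.857 sag=49.809

seed: a₀ = √(S³/(24(L−S))) = √(139.872³/(24·39.519)) = 53.714011
iter 1: u=1.302007  f(a)=+3.488e+00  f'(a)=-1.736e+00  a ← 53.714011 − (+3.488e+00/-1.736e+00) = 55.722721
iter 2: u=1.255072  f(a)=+2.052e-01  f'(a)=-1.538e+00  a ← 55.722721 − (+2.052e-01/-1.538e+00) = 55.856181
iter 3: u=1.252073  f(a)=+8.085e-04  f'(a)=-1.526e+00  a ← 55.856181 − (+8.085e-04/-1.526e+00) = 55.856711
iter 4: u=1.252061  f(a)=+1.266e-08  f'(a)=-1.525e+00  a ← 55.856711 − (+1.266e-08/-1.525e+00) = 55.856711
iter 5: u=1.252061  f(a)=-2.842e-14  f'(a)=-1.525e+00  a ← 55.856711 − (-2.842e-14/-1.525e+00) = 55.856711
converged: |Δa| < 1e-12 after 5 iterations
sag = a·(cosh(S/(2a)) − 1) = 55.856711·(cosh(1.252061) − 1) = 49.809059
T_max/T_min = cosh(S/(2a)) = 1.891729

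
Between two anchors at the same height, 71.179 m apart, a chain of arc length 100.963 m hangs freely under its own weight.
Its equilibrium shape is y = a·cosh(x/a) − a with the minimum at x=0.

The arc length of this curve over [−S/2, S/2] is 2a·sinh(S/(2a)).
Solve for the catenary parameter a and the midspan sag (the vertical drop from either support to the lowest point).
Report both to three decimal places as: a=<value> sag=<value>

a=23.754 sag=32.037

seed: a₀ = √(S³/(24(L−S))) = √(71.179³/(24·29.784)) = 22.461083
iter 1: u=1.584496  f(a)=+3.970e+00  f'(a)=-3.380e+00  a ← 22.461083 − (+3.970e+00/-3.380e+00) = 23.635573
iter 2: u=1.505760  f(a)=+3.327e-01  f'(a)=-2.836e+00  a ← 23.635573 − (+3.327e-01/-2.836e+00) = 23.752890
iter 3: u=1.498323  f(a)=+2.808e-03  f'(a)=-2.788e+00  a ← 23.752890 − (+2.808e-03/-2.788e+00) = 23.753897
iter 4: u=1.498259  f(a)=+2.037e-07  f'(a)=-2.788e+00  a ← 23.753897 − (+2.037e-07/-2.788e+00) = 23.753897
iter 5: u=1.498259  f(a)=-2.842e-14  f'(a)=-2.788e+00  a ← 23.753897 − (-2.842e-14/-2.788e+00) = 23.753897
converged: |Δa| < 1e-12 after 5 iterations
sag = a·(cosh(S/(2a)) − 1) = 23.753897·(cosh(1.498259) − 1) = 32.037047
T_max/T_min = cosh(S/(2a)) = 2.348707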